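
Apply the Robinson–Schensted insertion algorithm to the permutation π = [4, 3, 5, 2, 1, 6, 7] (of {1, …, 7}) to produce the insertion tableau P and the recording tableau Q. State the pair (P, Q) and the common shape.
P = [1, 5, 6, 7] / [2] / [3] / [4];  Q = [1, 3, 6, 7] / [2] / [4] / [5];  common shape = (4, 1, 1, 1)

Row-insert the values π_1, π_2, … into P one at a time, bumping the leftmost entry strictly greater than the inserted value down to the next row. The recording tableau Q records, in position (i, j), the step at which that cell was added to P.
  Insert 4 (step 1): P = [4];  Q = [1]
  Insert 3 (step 2): P = [3] / [4];  Q = [1] / [2]
  Insert 5 (step 3): P = [3, 5] / [4];  Q = [1, 3] / [2]
  Insert 2 (step 4): P = [2, 5] / [3] / [4];  Q = [1, 3] / [2] / [4]
  Insert 1 (step 5): P = [1, 5] / [2] / [3] / [4];  Q = [1, 3] / [2] / [4] / [5]
  Insert 6 (step 6): P = [1, 5, 6] / [2] / [3] / [4];  Q = [1, 3, 6] / [2] / [4] / [5]
  Insert 7 (step 7): P = [1, 5, 6, 7] / [2] / [3] / [4];  Q = [1, 3, 6, 7] / [2] / [4] / [5]
Final shape: (4, 1, 1, 1).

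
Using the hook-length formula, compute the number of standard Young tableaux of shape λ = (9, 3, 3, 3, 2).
# SYT of shape (9, 3, 3, 3, 2) = 25069968

Hook-length formula: f^λ = n! / Π hook(c), product over all cells c of the Young diagram. For λ = (9, 3, 3, 3, 2), n = 20 boxes. Hook lengths by row (left-to-right, top-to-bottom): [13, 12, 10, 6, 5, 4, 3, 2, 1]; [6, 5, 3]; [5, 4, 2]; [4, 3, 1]; [2, 1]. Product of hooks = 97044480000. So f^λ = 20! / 97044480000 = 2432902008176640000 / 97044480000 = 25069968.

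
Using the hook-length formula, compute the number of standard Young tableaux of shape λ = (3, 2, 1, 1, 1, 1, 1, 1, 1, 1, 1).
# SYT of shape (3, 2, 1, 1, 1, 1, 1, 1, 1, 1, 1) = 560

Hook-length formula: f^λ = n! / Π hook(c), product over all cells c of the Young diagram. For λ = (3, 2, 1, 1, 1, 1, 1, 1, 1, 1, 1), n = 14 boxes. Hook lengths by row (left-to-right, top-to-bottom): [13, 3, 1]; [11, 1]; [9]; [8]; [7]; [6]; [5]; [4]; [3]; [2]; [1]. Product of hooks = 155675520. So f^λ = 14! / 155675520 = 87178291200 / 155675520 = 560.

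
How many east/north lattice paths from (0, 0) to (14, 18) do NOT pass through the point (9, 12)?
Number of paths = 335639940

Total paths from (0, 0) to (14, 18): C(32, 14) = 471435600. Paths through (9, 12): (paths (0, 0) → (9, 12)) × (paths (9, 12) → (14, 18)) = C(21, 9) · C(11, 5) = 293930 · 462 = 135795660. Avoidance count = 471435600 − 135795660 = 335639940.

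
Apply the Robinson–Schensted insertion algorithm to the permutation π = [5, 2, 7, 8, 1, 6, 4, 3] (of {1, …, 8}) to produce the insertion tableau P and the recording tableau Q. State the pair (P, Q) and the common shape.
P = [1, 3, 8] / [2, 4] / [5, 6] / [7];  Q = [1, 3, 4] / [2, 6] / [5, 7] / [8];  common shape = (3, 2, 2, 1)

Row-insert the values π_1, π_2, … into P one at a time, bumping the leftmost entry strictly greater than the inserted value down to the next row. The recording tableau Q records, in position (i, j), the step at which that cell was added to P.
  Insert 5 (step 1): P = [5];  Q = [1]
  Insert 2 (step 2): P = [2] / [5];  Q = [1] / [2]
  Insert 7 (step 3): P = [2, 7] / [5];  Q = [1, 3] / [2]
  Insert 8 (step 4): P = [2, 7, 8] / [5];  Q = [1, 3, 4] / [2]
  Insert 1 (step 5): P = [1, 7, 8] / [2] / [5];  Q = [1, 3, 4] / [2] / [5]
  Insert 6 (step 6): P = [1, 6, 8] / [2, 7] / [5];  Q = [1, 3, 4] / [2, 6] / [5]
  Insert 4 (step 7): P = [1, 4, 8] / [2, 6] / [5, 7];  Q = [1, 3, 4] / [2, 6] / [5, 7]
  Insert 3 (step 8): P = [1, 3, 8] / [2, 4] / [5, 6] / [7];  Q = [1, 3, 4] / [2, 6] / [5, 7] / [8]
Final shape: (3, 2, 2, 1).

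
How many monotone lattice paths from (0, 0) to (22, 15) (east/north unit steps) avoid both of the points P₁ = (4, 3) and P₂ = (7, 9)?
Number of paths = 5875692885

Inclusion–exclusion. Total paths: C(37, 22) = 9364199760. Through P₁: C(7, 4)·C(30, 18) = 3027262875. Through P₂: C(16, 7)·C(21, 15) = 620780160. Since P₁ is strictly southwest of P₂, a monotone path through both must visit P₁ then P₂; paths through both = C(7, 4)·C(9, 3)·C(21, 15) = 159536160. Avoid both = 9364199760 − 3027262875 − 620780160 + 159536160 = 5875692885.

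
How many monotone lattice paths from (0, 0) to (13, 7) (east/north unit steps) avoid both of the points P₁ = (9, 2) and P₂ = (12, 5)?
Number of paths = 55326

Inclusion–exclusion. Total paths: C(20, 13) = 77520. Through P₁: C(11, 9)·C(9, 4) = 6930. Through P₂: C(17, 12)·C(3, 1) = 18564. Since P₁ is strictly southwest of P₂, a monotone path through both must visit P₁ then P₂; paths through both = C(11, 9)·C(6, 3)·C(3, 1) = 3300. Avoid both = 77520 − 6930 − 18564 + 3300 = 55326.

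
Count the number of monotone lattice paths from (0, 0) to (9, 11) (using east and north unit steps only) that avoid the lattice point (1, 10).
Number of paths = 167861

Total paths from (0, 0) to (9, 11): C(20, 9) = 167960. Paths through (1, 10): (paths (0, 0) → (1, 10)) × (paths (1, 10) → (9, 11)) = C(11, 1) · C(9, 8) = 11 · 9 = 99. Avoidance count = 167960 − 99 = 167861.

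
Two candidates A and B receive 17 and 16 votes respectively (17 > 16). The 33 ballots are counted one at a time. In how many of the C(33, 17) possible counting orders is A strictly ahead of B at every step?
Strict-lead orderings = 35357670

Total orderings of the 33 votes with 17 for A: C(33, 17) = 1166803110. By the Bertrand ballot formula (Cycle Lemma / reflection principle), the number of orderings in which A is strictly ahead of B throughout is (p − q)/(p + q) · C(p + q, p) = (17 − 16)/(17 + 16) · 1166803110 = 35357670.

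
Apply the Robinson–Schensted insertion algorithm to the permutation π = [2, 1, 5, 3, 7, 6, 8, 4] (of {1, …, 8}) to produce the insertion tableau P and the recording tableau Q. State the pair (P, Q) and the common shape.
P = [1, 3, 4, 8] / [2, 5, 6] / [7];  Q = [1, 3, 5, 7] / [2, 4, 6] / [8];  common shape = (4, 3, 1)

Row-insert the values π_1, π_2, … into P one at a time, bumping the leftmost entry strictly greater than the inserted value down to the next row. The recording tableau Q records, in position (i, j), the step at which that cell was added to P.
  Insert 2 (step 1): P = [2];  Q = [1]
  Insert 1 (step 2): P = [1] / [2];  Q = [1] / [2]
  Insert 5 (step 3): P = [1, 5] / [2];  Q = [1, 3] / [2]
  Insert 3 (step 4): P = [1, 3] / [2, 5];  Q = [1, 3] / [2, 4]
  Insert 7 (step 5): P = [1, 3, 7] / [2, 5];  Q = [1, 3, 5] / [2, 4]
  Insert 6 (step 6): P = [1, 3, 6] / [2, 5, 7];  Q = [1, 3, 5] / [2, 4, 6]
  Insert 8 (step 7): P = [1, 3, 6, 8] / [2, 5, 7];  Q = [1, 3, 5, 7] / [2, 4, 6]
  Insert 4 (step 8): P = [1, 3, 4, 8] / [2, 5, 6] / [7];  Q = [1, 3, 5, 7] / [2, 4, 6] / [8]
Final shape: (4, 3, 1).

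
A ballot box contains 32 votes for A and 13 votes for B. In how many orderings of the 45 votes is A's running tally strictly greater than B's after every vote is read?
Strict-lead orderings = 30824843819

Total orderings of the 45 votes with 32 for A: C(45, 32) = 73006209045. By the Bertrand ballot formula (Cycle Lemma / reflection principle), the number of orderings in which A is strictly ahead of B throughout is (p − q)/(p + q) · C(p + q, p) = (32 − 13)/(32 + 13) · 73006209045 = 30824843819.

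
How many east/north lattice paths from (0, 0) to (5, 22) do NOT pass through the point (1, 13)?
Number of paths = 70720

Total paths from (0, 0) to (5, 22): C(27, 5) = 80730. Paths through (1, 13): (paths (0, 0) → (1, 13)) × (paths (1, 13) → (5, 22)) = C(14, 1) · C(13, 4) = 14 · 715 = 10010. Avoidance count = 80730 − 10010 = 70720.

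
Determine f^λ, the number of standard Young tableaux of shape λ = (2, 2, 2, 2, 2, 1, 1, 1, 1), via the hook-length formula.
# SYT of shape (2, 2, 2, 2, 2, 1, 1, 1, 1) = 1001

Hook-length formula: f^λ = n! / Π hook(c), product over all cells c of the Young diagram. For λ = (2, 2, 2, 2, 2, 1, 1, 1, 1), n = 14 boxes. Hook lengths by row (left-to-right, top-to-bottom): [10, 5]; [9, 4]; [8, 3]; [7, 2]; [6, 1]; [4]; [3]; [2]; [1]. Product of hooks = 87091200. So f^λ = 14! / 87091200 = 87178291200 / 87091200 = 1001.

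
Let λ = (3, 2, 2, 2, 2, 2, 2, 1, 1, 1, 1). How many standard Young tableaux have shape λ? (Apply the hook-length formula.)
# SYT of shape (3, 2, 2, 2, 2, 2, 2, 1, 1, 1, 1) = 203490

Hook-length formula: f^λ = n! / Π hook(c), product over all cells c of the Young diagram. For λ = (3, 2, 2, 2, 2, 2, 2, 1, 1, 1, 1), n = 19 boxes. Hook lengths by row (left-to-right, top-to-bottom): [13, 8, 1]; [11, 6]; [10, 5]; [9, 4]; [8, 3]; [7, 2]; [6, 1]; [4]; [3]; [2]; [1]. Product of hooks = 597793996800. So f^λ = 19! / 597793996800 = 121645100408832000 / 597793996800 = 203490.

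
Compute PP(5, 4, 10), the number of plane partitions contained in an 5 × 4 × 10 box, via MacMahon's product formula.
PP(5, 4, 10) = 98561919456

Evaluate the triple product over i = 1..5, j = 1..4, k = 1..10. The factors are (2/1) · (3/2) · (4/3) · (5/4) · (6/5) · (7/6) · (8/7) · (9/8) · … (200 factors total). The numerators and denominators telescope so the product is an integer; carrying out the multiplication exactly gives PP(5, 4, 10) = 98561919456.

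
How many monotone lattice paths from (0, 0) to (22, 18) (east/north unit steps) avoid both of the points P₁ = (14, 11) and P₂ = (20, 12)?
Number of paths = 79248343680

Inclusion–exclusion. Total paths: C(40, 22) = 113380261800. Through P₁: C(25, 14)·C(15, 8) = 28683369000. Through P₂: C(32, 20)·C(8, 2) = 6322199520. Since P₁ is strictly southwest of P₂, a monotone path through both must visit P₁ then P₂; paths through both = C(25, 14)·C(7, 6)·C(8, 2) = 873650400. Avoid both = 113380261800 − 28683369000 − 6322199520 + 873650400 = 79248343680.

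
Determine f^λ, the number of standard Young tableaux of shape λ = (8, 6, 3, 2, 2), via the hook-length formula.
# SYT of shape (8, 6, 3, 2, 2) = 388869390

Hook-length formula: f^λ = n! / Π hook(c), product over all cells c of the Young diagram. For λ = (8, 6, 3, 2, 2), n = 21 boxes. Hook lengths by row (left-to-right, top-to-bottom): [12, 11, 8, 6, 5, 4, 2, 1]; [9, 8, 5, 3, 2, 1]; [5, 4, 1]; [3, 2]; [2, 1]. Product of hooks = 131383296000. So f^λ = 21! / 131383296000 = 51090942171709440000 / 131383296000 = 388869390.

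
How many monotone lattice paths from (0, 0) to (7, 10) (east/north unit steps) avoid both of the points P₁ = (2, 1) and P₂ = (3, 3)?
Number of paths = 9812

Inclusion–exclusion. Total paths: C(17, 7) = 19448. Through P₁: C(3, 2)·C(14, 5) = 6006. Through P₂: C(6, 3)·C(11, 4) = 6600. Since P₁ is strictly southwest of P₂, a monotone path through both must visit P₁ then P₂; paths through both = C(3, 2)·C(3, 1)·C(11, 4) = 2970. Avoid both = 19448 − 6006 − 6600 + 2970 = 9812.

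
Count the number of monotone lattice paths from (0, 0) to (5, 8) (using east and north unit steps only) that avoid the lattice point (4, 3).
Number of paths = 1077

Total paths from (0, 0) to (5, 8): C(13, 5) = 1287. Paths through (4, 3): (paths (0, 0) → (4, 3)) × (paths (4, 3) → (5, 8)) = C(7, 4) · C(6, 1) = 35 · 6 = 210. Avoidance count = 1287 − 210 = 1077.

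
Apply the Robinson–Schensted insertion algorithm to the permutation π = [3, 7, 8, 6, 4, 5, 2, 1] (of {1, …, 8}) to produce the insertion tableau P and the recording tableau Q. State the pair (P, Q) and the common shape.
P = [1, 4, 5] / [2, 8] / [3] / [6] / [7];  Q = [1, 2, 3] / [4, 6] / [5] / [7] / [8];  common shape = (3, 2, 1, 1, 1)

Row-insert the values π_1, π_2, … into P one at a time, bumping the leftmost entry strictly greater than the inserted value down to the next row. The recording tableau Q records, in position (i, j), the step at which that cell was added to P.
  Insert 3 (step 1): P = [3];  Q = [1]
  Insert 7 (step 2): P = [3, 7];  Q = [1, 2]
  Insert 8 (step 3): P = [3, 7, 8];  Q = [1, 2, 3]
  Insert 6 (step 4): P = [3, 6, 8] / [7];  Q = [1, 2, 3] / [4]
  Insert 4 (step 5): P = [3, 4, 8] / [6] / [7];  Q = [1, 2, 3] / [4] / [5]
  Insert 5 (step 6): P = [3, 4, 5] / [6, 8] / [7];  Q = [1, 2, 3] / [4, 6] / [5]
  Insert 2 (step 7): P = [2, 4, 5] / [3, 8] / [6] / [7];  Q = [1, 2, 3] / [4, 6] / [5] / [7]
  Insert 1 (step 8): P = [1, 4, 5] / [2, 8] / [3] / [6] / [7];  Q = [1, 2, 3] / [4, 6] / [5] / [7] / [8]
Final shape: (3, 2, 1, 1, 1).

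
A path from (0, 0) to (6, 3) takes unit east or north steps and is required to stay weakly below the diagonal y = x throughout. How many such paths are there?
Number of paths = 48

By the reflection principle (André's argument), the number of monotone paths to (6, 3) with n ≤ m that never go above y = x is C(9, 6) − C(9, 7) = 84 − 36 = 48.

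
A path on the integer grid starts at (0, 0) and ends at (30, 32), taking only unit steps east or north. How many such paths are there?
Number of paths = 450883717216034179

A monotone lattice path from (0, 0) to (30, 32) consists of 30 east steps and 32 north steps in some order, so it is determined by which 30 of the 62 steps are east. The count is C(62, 30) = 450883717216034179.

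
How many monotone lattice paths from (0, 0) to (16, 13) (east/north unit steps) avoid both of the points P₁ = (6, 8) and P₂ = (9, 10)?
Number of paths = 51364146

Inclusion–exclusion. Total paths: C(29, 16) = 67863915. Through P₁: C(14, 6)·C(15, 10) = 9018009. Through P₂: C(19, 9)·C(10, 7) = 11085360. Since P₁ is strictly southwest of P₂, a monotone path through both must visit P₁ then P₂; paths through both = C(14, 6)·C(5, 3)·C(10, 7) = 3603600. Avoid both = 67863915 − 9018009 − 11085360 + 3603600 = 51364146.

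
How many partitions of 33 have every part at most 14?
p(33, parts ≤ 14) = 8551

Use the recurrence p(n, m) = p(n, m−1) + p(n−m, m): either the largest part is < m (count p(n, m−1)) or the largest part is exactly m (remove one copy of m, count p(n−m, m)). With p(0, ·) = 1 this gives p(33, parts ≤ 14) = 8551. (By conjugating Young diagrams, this also counts partitions of 33 into at most 14 parts.)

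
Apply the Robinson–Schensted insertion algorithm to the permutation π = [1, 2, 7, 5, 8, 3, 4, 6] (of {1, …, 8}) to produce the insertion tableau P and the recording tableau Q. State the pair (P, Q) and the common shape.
P = [1, 2, 3, 4, 6] / [5, 8] / [7];  Q = [1, 2, 3, 5, 8] / [4, 7] / [6];  common shape = (5, 2, 1)

Row-insert the values π_1, π_2, … into P one at a time, bumping the leftmost entry strictly greater than the inserted value down to the next row. The recording tableau Q records, in position (i, j), the step at which that cell was added to P.
  Insert 1 (step 1): P = [1];  Q = [1]
  Insert 2 (step 2): P = [1, 2];  Q = [1, 2]
  Insert 7 (step 3): P = [1, 2, 7];  Q = [1, 2, 3]
  Insert 5 (step 4): P = [1, 2, 5] / [7];  Q = [1, 2, 3] / [4]
  Insert 8 (step 5): P = [1, 2, 5, 8] / [7];  Q = [1, 2, 3, 5] / [4]
  Insert 3 (step 6): P = [1, 2, 3, 8] / [5] / [7];  Q = [1, 2, 3, 5] / [4] / [6]
  Insert 4 (step 7): P = [1, 2, 3, 4] / [5, 8] / [7];  Q = [1, 2, 3, 5] / [4, 7] / [6]
  Insert 6 (step 8): P = [1, 2, 3, 4, 6] / [5, 8] / [7];  Q = [1, 2, 3, 5, 8] / [4, 7] / [6]
Final shape: (5, 2, 1).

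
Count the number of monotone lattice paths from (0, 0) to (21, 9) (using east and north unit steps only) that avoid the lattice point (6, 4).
Number of paths = 11051310

Total paths from (0, 0) to (21, 9): C(30, 21) = 14307150. Paths through (6, 4): (paths (0, 0) → (6, 4)) × (paths (6, 4) → (21, 9)) = C(10, 6) · C(20, 15) = 210 · 15504 = 3255840. Avoidance count = 14307150 − 3255840 = 11051310.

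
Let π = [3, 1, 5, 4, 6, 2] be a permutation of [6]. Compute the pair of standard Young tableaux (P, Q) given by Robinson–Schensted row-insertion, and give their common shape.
P = [1, 2, 6] / [3, 4] / [5];  Q = [1, 3, 5] / [2, 4] / [6];  common shape = (3, 2, 1)

Row-insert the values π_1, π_2, … into P one at a time, bumping the leftmost entry strictly greater than the inserted value down to the next row. The recording tableau Q records, in position (i, j), the step at which that cell was added to P.
  Insert 3 (step 1): P = [3];  Q = [1]
  Insert 1 (step 2): P = [1] / [3];  Q = [1] / [2]
  Insert 5 (step 3): P = [1, 5] / [3];  Q = [1, 3] / [2]
  Insert 4 (step 4): P = [1, 4] / [3, 5];  Q = [1, 3] / [2, 4]
  Insert 6 (step 5): P = [1, 4, 6] / [3, 5];  Q = [1, 3, 5] / [2, 4]
  Insert 2 (step 6): P = [1, 2, 6] / [3, 4] / [5];  Q = [1, 3, 5] / [2, 4] / [6]
Final shape: (3, 2, 1).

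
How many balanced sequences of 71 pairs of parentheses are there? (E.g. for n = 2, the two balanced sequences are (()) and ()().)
C_71 = 5175569924646105559418940193995065716350

These balanced parentheses are counted by the Catalan number C_n = (1/(n + 1)) · C(2n, n). For n = 71: C_71 = (1/72) · C(142, 71) = 372641034574519600278163693967644731577200/72 = 5175569924646105559418940193995065716350.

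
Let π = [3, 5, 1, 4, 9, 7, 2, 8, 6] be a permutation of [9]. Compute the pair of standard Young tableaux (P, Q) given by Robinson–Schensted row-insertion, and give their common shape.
P = [1, 2, 6, 8] / [3, 4, 7] / [5, 9];  Q = [1, 2, 5, 8] / [3, 4, 6] / [7, 9];  common shape = (4, 3, 2)

Row-insert the values π_1, π_2, … into P one at a time, bumping the leftmost entry strictly greater than the inserted value down to the next row. The recording tableau Q records, in position (i, j), the step at which that cell was added to P.
  Insert 3 (step 1): P = [3];  Q = [1]
  Insert 5 (step 2): P = [3, 5];  Q = [1, 2]
  Insert 1 (step 3): P = [1, 5] / [3];  Q = [1, 2] / [3]
  Insert 4 (step 4): P = [1, 4] / [3, 5];  Q = [1, 2] / [3, 4]
  Insert 9 (step 5): P = [1, 4, 9] / [3, 5];  Q = [1, 2, 5] / [3, 4]
  Insert 7 (step 6): P = [1, 4, 7] / [3, 5, 9];  Q = [1, 2, 5] / [3, 4, 6]
  Insert 2 (step 7): P = [1, 2, 7] / [3, 4, 9] / [5];  Q = [1, 2, 5] / [3, 4, 6] / [7]
  Insert 8 (step 8): P = [1, 2, 7, 8] / [3, 4, 9] / [5];  Q = [1, 2, 5, 8] / [3, 4, 6] / [7]
  Insert 6 (step 9): P = [1, 2, 6, 8] / [3, 4, 7] / [5, 9];  Q = [1, 2, 5, 8] / [3, 4, 6] / [7, 9]
Final shape: (4, 3, 2).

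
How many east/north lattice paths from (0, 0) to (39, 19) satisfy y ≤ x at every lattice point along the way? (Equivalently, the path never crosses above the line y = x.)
Number of paths = 497337483739635

By the reflection principle (André's argument), the number of monotone paths to (39, 19) with n ≤ m that never go above y = x is C(58, 39) − C(58, 40) = 947309492837400 − 449972009097765 = 497337483739635.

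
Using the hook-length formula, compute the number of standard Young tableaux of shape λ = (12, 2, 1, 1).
# SYT of shape (12, 2, 1, 1) = 4004

Hook-length formula: f^λ = n! / Π hook(c), product over all cells c of the Young diagram. For λ = (12, 2, 1, 1), n = 16 boxes. Hook lengths by row (left-to-right, top-to-bottom): [15, 12, 10, 9, 8, 7, 6, 5, 4, 3, 2, 1]; [4, 1]; [2]; [1]. Product of hooks = 5225472000. So f^λ = 16! / 5225472000 = 20922789888000 / 5225472000 = 4004.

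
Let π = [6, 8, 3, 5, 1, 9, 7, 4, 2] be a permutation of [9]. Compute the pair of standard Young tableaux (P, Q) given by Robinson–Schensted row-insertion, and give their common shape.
P = [1, 2, 7] / [3, 4, 9] / [5, 8] / [6];  Q = [1, 2, 6] / [3, 4, 7] / [5, 8] / [9];  common shape = (3, 3, 2, 1)

Row-insert the values π_1, π_2, … into P one at a time, bumping the leftmost entry strictly greater than the inserted value down to the next row. The recording tableau Q records, in position (i, j), the step at which that cell was added to P.
  Insert 6 (step 1): P = [6];  Q = [1]
  Insert 8 (step 2): P = [6, 8];  Q = [1, 2]
  Insert 3 (step 3): P = [3, 8] / [6];  Q = [1, 2] / [3]
  Insert 5 (step 4): P = [3, 5] / [6, 8];  Q = [1, 2] / [3, 4]
  Insert 1 (step 5): P = [1, 5] / [3, 8] / [6];  Q = [1, 2] / [3, 4] / [5]
  Insert 9 (step 6): P = [1, 5, 9] / [3, 8] / [6];  Q = [1, 2, 6] / [3, 4] / [5]
  Insert 7 (step 7): P = [1, 5, 7] / [3, 8, 9] / [6];  Q = [1, 2, 6] / [3, 4, 7] / [5]
  Insert 4 (step 8): P = [1, 4, 7] / [3, 5, 9] / [6, 8];  Q = [1, 2, 6] / [3, 4, 7] / [5, 8]
  Insert 2 (step 9): P = [1, 2, 7] / [3, 4, 9] / [5, 8] / [6];  Q = [1, 2, 6] / [3, 4, 7] / [5, 8] / [9]
Final shape: (3, 3, 2, 1).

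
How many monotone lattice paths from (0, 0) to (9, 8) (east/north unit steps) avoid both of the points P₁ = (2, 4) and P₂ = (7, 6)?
Number of paths = 10954

Inclusion–exclusion. Total paths: C(17, 9) = 24310. Through P₁: C(6, 2)·C(11, 7) = 4950. Through P₂: C(13, 7)·C(4, 2) = 10296. Since P₁ is strictly southwest of P₂, a monotone path through both must visit P₁ then P₂; paths through both = C(6, 2)·C(7, 5)·C(4, 2) = 1890. Avoid both = 24310 − 4950 − 10296 + 1890 = 10954.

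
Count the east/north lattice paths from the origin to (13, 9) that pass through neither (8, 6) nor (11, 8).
Number of paths = 192596

Inclusion–exclusion. Total paths: C(22, 13) = 497420. Through P₁: C(14, 8)·C(8, 5) = 168168. Through P₂: C(19, 11)·C(3, 2) = 226746. Since P₁ is strictly southwest of P₂, a monotone path through both must visit P₁ then P₂; paths through both = C(14, 8)·C(5, 3)·C(3, 2) = 90090. Avoid both = 497420 − 168168 − 226746 + 90090 = 192596.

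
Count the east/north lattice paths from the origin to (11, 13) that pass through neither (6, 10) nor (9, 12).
Number of paths = 1406146

Inclusion–exclusion. Total paths: C(24, 11) = 2496144. Through P₁: C(16, 6)·C(8, 5) = 448448. Through P₂: C(21, 9)·C(3, 2) = 881790. Since P₁ is strictly southwest of P₂, a monotone path through both must visit P₁ then P₂; paths through both = C(16, 6)·C(5, 3)·C(3, 2) = 240240. Avoid both = 2496144 − 448448 − 881790 + 240240 = 1406146.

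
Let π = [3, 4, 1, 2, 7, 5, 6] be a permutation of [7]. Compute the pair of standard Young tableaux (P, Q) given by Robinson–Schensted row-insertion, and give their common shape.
P = [1, 2, 5, 6] / [3, 4, 7];  Q = [1, 2, 5, 7] / [3, 4, 6];  common shape = (4, 3)

Row-insert the values π_1, π_2, … into P one at a time, bumping the leftmost entry strictly greater than the inserted value down to the next row. The recording tableau Q records, in position (i, j), the step at which that cell was added to P.
  Insert 3 (step 1): P = [3];  Q = [1]
  Insert 4 (step 2): P = [3, 4];  Q = [1, 2]
  Insert 1 (step 3): P = [1, 4] / [3];  Q = [1, 2] / [3]
  Insert 2 (step 4): P = [1, 2] / [3, 4];  Q = [1, 2] / [3, 4]
  Insert 7 (step 5): P = [1, 2, 7] / [3, 4];  Q = [1, 2, 5] / [3, 4]
  Insert 5 (step 6): P = [1, 2, 5] / [3, 4, 7];  Q = [1, 2, 5] / [3, 4, 6]
  Insert 6 (step 7): P = [1, 2, 5, 6] / [3, 4, 7];  Q = [1, 2, 5, 7] / [3, 4, 6]
Final shape: (4, 3).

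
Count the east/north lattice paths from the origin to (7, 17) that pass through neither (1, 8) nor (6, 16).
Number of paths = 174999

Inclusion–exclusion. Total paths: C(24, 7) = 346104. Through P₁: C(9, 1)·C(15, 6) = 45045. Through P₂: C(22, 6)·C(2, 1) = 149226. Since P₁ is strictly southwest of P₂, a monotone path through both must visit P₁ then P₂; paths through both = C(9, 1)·C(13, 5)·C(2, 1) = 23166. Avoid both = 346104 − 45045 − 149226 + 23166 = 174999.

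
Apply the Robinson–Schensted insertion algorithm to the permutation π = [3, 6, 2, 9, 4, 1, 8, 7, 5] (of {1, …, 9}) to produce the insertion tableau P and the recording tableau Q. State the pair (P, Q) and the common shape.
P = [1, 4, 5] / [2, 6, 7] / [3, 8] / [9];  Q = [1, 2, 4] / [3, 5, 7] / [6, 8] / [9];  common shape = (3, 3, 2, 1)

Row-insert the values π_1, π_2, … into P one at a time, bumping the leftmost entry strictly greater than the inserted value down to the next row. The recording tableau Q records, in position (i, j), the step at which that cell was added to P.
  Insert 3 (step 1): P = [3];  Q = [1]
  Insert 6 (step 2): P = [3, 6];  Q = [1, 2]
  Insert 2 (step 3): P = [2, 6] / [3];  Q = [1, 2] / [3]
  Insert 9 (step 4): P = [2, 6, 9] / [3];  Q = [1, 2, 4] / [3]
  Insert 4 (step 5): P = [2, 4, 9] / [3, 6];  Q = [1, 2, 4] / [3, 5]
  Insert 1 (step 6): P = [1, 4, 9] / [2, 6] / [3];  Q = [1, 2, 4] / [3, 5] / [6]
  Insert 8 (step 7): P = [1, 4, 8] / [2, 6, 9] / [3];  Q = [1, 2, 4] / [3, 5, 7] / [6]
  Insert 7 (step 8): P = [1, 4, 7] / [2, 6, 8] / [3, 9];  Q = [1, 2, 4] / [3, 5, 7] / [6, 8]
  Insert 5 (step 9): P = [1, 4, 5] / [2, 6, 7] / [3, 8] / [9];  Q = [1, 2, 4] / [3, 5, 7] / [6, 8] / [9]
Final shape: (3, 3, 2, 1).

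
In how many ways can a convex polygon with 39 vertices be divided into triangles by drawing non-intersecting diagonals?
C_37 = 45950804324621742364

These polygon triangulations are counted by the Catalan number C_n = (1/(n + 1)) · C(2n, n). For n = 37: C_37 = (1/38) · C(74, 37) = 1746130564335626209832/38 = 45950804324621742364.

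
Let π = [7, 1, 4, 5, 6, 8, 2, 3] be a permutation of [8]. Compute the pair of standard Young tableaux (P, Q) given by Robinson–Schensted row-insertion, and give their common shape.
P = [1, 2, 3, 6, 8] / [4, 5] / [7];  Q = [1, 3, 4, 5, 6] / [2, 8] / [7];  common shape = (5, 2, 1)

Row-insert the values π_1, π_2, … into P one at a time, bumping the leftmost entry strictly greater than the inserted value down to the next row. The recording tableau Q records, in position (i, j), the step at which that cell was added to P.
  Insert 7 (step 1): P = [7];  Q = [1]
  Insert 1 (step 2): P = [1] / [7];  Q = [1] / [2]
  Insert 4 (step 3): P = [1, 4] / [7];  Q = [1, 3] / [2]
  Insert 5 (step 4): P = [1, 4, 5] / [7];  Q = [1, 3, 4] / [2]
  Insert 6 (step 5): P = [1, 4, 5, 6] / [7];  Q = [1, 3, 4, 5] / [2]
  Insert 8 (step 6): P = [1, 4, 5, 6, 8] / [7];  Q = [1, 3, 4, 5, 6] / [2]
  Insert 2 (step 7): P = [1, 2, 5, 6, 8] / [4] / [7];  Q = [1, 3, 4, 5, 6] / [2] / [7]
  Insert 3 (step 8): P = [1, 2, 3, 6, 8] / [4, 5] / [7];  Q = [1, 3, 4, 5, 6] / [2, 8] / [7]
Final shape: (5, 2, 1).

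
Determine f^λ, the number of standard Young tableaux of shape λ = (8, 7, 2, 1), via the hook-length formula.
# SYT of shape (8, 7, 2, 1) = 1131520

Hook-length formula: f^λ = n! / Π hook(c), product over all cells c of the Young diagram. For λ = (8, 7, 2, 1), n = 18 boxes. Hook lengths by row (left-to-right, top-to-bottom): [11, 9, 7, 6, 5, 4, 3, 1]; [9, 7, 5, 4, 3, 2, 1]; [3, 1]; [1]. Product of hooks = 5658206400. So f^λ = 18! / 5658206400 = 6402373705728000 / 5658206400 = 1131520.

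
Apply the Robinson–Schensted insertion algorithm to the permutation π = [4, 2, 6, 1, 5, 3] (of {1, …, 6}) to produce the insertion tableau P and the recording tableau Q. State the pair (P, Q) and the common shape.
P = [1, 3] / [2, 5] / [4, 6];  Q = [1, 3] / [2, 5] / [4, 6];  common shape = (2, 2, 2)

Row-insert the values π_1, π_2, … into P one at a time, bumping the leftmost entry strictly greater than the inserted value down to the next row. The recording tableau Q records, in position (i, j), the step at which that cell was added to P.
  Insert 4 (step 1): P = [4];  Q = [1]
  Insert 2 (step 2): P = [2] / [4];  Q = [1] / [2]
  Insert 6 (step 3): P = [2, 6] / [4];  Q = [1, 3] / [2]
  Insert 1 (step 4): P = [1, 6] / [2] / [4];  Q = [1, 3] / [2] / [4]
  Insert 5 (step 5): P = [1, 5] / [2, 6] / [4];  Q = [1, 3] / [2, 5] / [4]
  Insert 3 (step 6): P = [1, 3] / [2, 5] / [4, 6];  Q = [1, 3] / [2, 5] / [4, 6]
Final shape: (2, 2, 2).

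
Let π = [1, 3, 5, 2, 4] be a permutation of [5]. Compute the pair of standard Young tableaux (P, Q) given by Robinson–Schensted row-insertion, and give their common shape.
P = [1, 2, 4] / [3, 5];  Q = [1, 2, 3] / [4, 5];  common shape = (3, 2)

Row-insert the values π_1, π_2, … into P one at a time, bumping the leftmost entry strictly greater than the inserted value down to the next row. The recording tableau Q records, in position (i, j), the step at which that cell was added to P.
  Insert 1 (step 1): P = [1];  Q = [1]
  Insert 3 (step 2): P = [1, 3];  Q = [1, 2]
  Insert 5 (step 3): P = [1, 3, 5];  Q = [1, 2, 3]
  Insert 2 (step 4): P = [1, 2, 5] / [3];  Q = [1, 2, 3] / [4]
  Insert 4 (step 5): P = [1, 2, 4] / [3, 5];  Q = [1, 2, 3] / [4, 5]
Final shape: (3, 2).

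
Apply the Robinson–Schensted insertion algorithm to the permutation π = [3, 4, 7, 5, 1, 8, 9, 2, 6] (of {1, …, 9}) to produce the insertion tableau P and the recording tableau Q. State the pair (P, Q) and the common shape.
P = [1, 2, 5, 6, 9] / [3, 4, 8] / [7];  Q = [1, 2, 3, 6, 7] / [4, 8, 9] / [5];  common shape = (5, 3, 1)

Row-insert the values π_1, π_2, … into P one at a time, bumping the leftmost entry strictly greater than the inserted value down to the next row. The recording tableau Q records, in position (i, j), the step at which that cell was added to P.
  Insert 3 (step 1): P = [3];  Q = [1]
  Insert 4 (step 2): P = [3, 4];  Q = [1, 2]
  Insert 7 (step 3): P = [3, 4, 7];  Q = [1, 2, 3]
  Insert 5 (step 4): P = [3, 4, 5] / [7];  Q = [1, 2, 3] / [4]
  Insert 1 (step 5): P = [1, 4, 5] / [3] / [7];  Q = [1, 2, 3] / [4] / [5]
  Insert 8 (step 6): P = [1, 4, 5, 8] / [3] / [7];  Q = [1, 2, 3, 6] / [4] / [5]
  Insert 9 (step 7): P = [1, 4, 5, 8, 9] / [3] / [7];  Q = [1, 2, 3, 6, 7] / [4] / [5]
  Insert 2 (step 8): P = [1, 2, 5, 8, 9] / [3, 4] / [7];  Q = [1, 2, 3, 6, 7] / [4, 8] / [5]
  Insert 6 (step 9): P = [1, 2, 5, 6, 9] / [3, 4, 8] / [7];  Q = [1, 2, 3, 6, 7] / [4, 8, 9] / [5]
Final shape: (5, 3, 1).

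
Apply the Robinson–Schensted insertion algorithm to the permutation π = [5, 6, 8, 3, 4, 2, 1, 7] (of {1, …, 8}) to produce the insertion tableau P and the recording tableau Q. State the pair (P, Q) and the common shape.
P = [1, 4, 7] / [2, 6, 8] / [3] / [5];  Q = [1, 2, 3] / [4, 5, 8] / [6] / [7];  common shape = (3, 3, 1, 1)

Row-insert the values π_1, π_2, … into P one at a time, bumping the leftmost entry strictly greater than the inserted value down to the next row. The recording tableau Q records, in position (i, j), the step at which that cell was added to P.
  Insert 5 (step 1): P = [5];  Q = [1]
  Insert 6 (step 2): P = [5, 6];  Q = [1, 2]
  Insert 8 (step 3): P = [5, 6, 8];  Q = [1, 2, 3]
  Insert 3 (step 4): P = [3, 6, 8] / [5];  Q = [1, 2, 3] / [4]
  Insert 4 (step 5): P = [3, 4, 8] / [5, 6];  Q = [1, 2, 3] / [4, 5]
  Insert 2 (step 6): P = [2, 4, 8] / [3, 6] / [5];  Q = [1, 2, 3] / [4, 5] / [6]
  Insert 1 (step 7): P = [1, 4, 8] / [2, 6] / [3] / [5];  Q = [1, 2, 3] / [4, 5] / [6] / [7]
  Insert 7 (step 8): P = [1, 4, 7] / [2, 6, 8] / [3] / [5];  Q = [1, 2, 3] / [4, 5, 8] / [6] / [7]
Final shape: (3, 3, 1, 1).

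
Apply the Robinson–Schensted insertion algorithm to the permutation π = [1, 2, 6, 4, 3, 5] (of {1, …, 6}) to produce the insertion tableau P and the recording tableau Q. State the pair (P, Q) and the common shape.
P = [1, 2, 3, 5] / [4] / [6];  Q = [1, 2, 3, 6] / [4] / [5];  common shape = (4, 1, 1)

Row-insert the values π_1, π_2, … into P one at a time, bumping the leftmost entry strictly greater than the inserted value down to the next row. The recording tableau Q records, in position (i, j), the step at which that cell was added to P.
  Insert 1 (step 1): P = [1];  Q = [1]
  Insert 2 (step 2): P = [1, 2];  Q = [1, 2]
  Insert 6 (step 3): P = [1, 2, 6];  Q = [1, 2, 3]
  Insert 4 (step 4): P = [1, 2, 4] / [6];  Q = [1, 2, 3] / [4]
  Insert 3 (step 5): P = [1, 2, 3] / [4] / [6];  Q = [1, 2, 3] / [4] / [5]
  Insert 5 (step 6): P = [1, 2, 3, 5] / [4] / [6];  Q = [1, 2, 3, 6] / [4] / [5]
Final shape: (4, 1, 1).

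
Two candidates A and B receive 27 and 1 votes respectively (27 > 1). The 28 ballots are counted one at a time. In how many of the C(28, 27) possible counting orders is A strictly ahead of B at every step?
Strict-lead orderings = 26

Total orderings of the 28 votes with 27 for A: C(28, 27) = 28. By the Bertrand ballot formula (Cycle Lemma / reflection principle), the number of orderings in which A is strictly ahead of B throughout is (p − q)/(p + q) · C(p + q, p) = (27 − 1)/(27 + 1) · 28 = 26.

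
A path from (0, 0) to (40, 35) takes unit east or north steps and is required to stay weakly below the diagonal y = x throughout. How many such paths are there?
Number of paths = 430627143717609011460

By the reflection principle (André's argument), the number of monotone paths to (40, 35) with n ≤ m that never go above y = x is C(75, 40) − C(75, 41) = 2942618815403661578310 − 2511991671686052566850 = 430627143717609011460.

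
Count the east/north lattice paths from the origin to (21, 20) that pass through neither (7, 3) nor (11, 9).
Number of paths = 186953298060

Inclusion–exclusion. Total paths: C(41, 21) = 269128937220. Through P₁: C(10, 7)·C(31, 14) = 31821903000. Through P₂: C(20, 11)·C(21, 10) = 59242179360. Since P₁ is strictly southwest of P₂, a monotone path through both must visit P₁ then P₂; paths through both = C(10, 7)·C(10, 4)·C(21, 10) = 8888443200. Avoid both = 269128937220 − 31821903000 − 59242179360 + 8888443200 = 186953298060.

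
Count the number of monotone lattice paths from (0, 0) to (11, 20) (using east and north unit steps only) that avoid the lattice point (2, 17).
Number of paths = 84634695

Total paths from (0, 0) to (11, 20): C(31, 11) = 84672315. Paths through (2, 17): (paths (0, 0) → (2, 17)) × (paths (2, 17) → (11, 20)) = C(19, 2) · C(12, 9) = 171 · 220 = 37620. Avoidance count = 84672315 − 37620 = 84634695.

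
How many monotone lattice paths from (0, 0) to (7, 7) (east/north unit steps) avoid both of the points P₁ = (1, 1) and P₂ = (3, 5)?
Number of paths = 1194

Inclusion–exclusion. Total paths: C(14, 7) = 3432. Through P₁: C(2, 1)·C(12, 6) = 1848. Through P₂: C(8, 3)·C(6, 4) = 840. Since P₁ is strictly southwest of P₂, a monotone path through both must visit P₁ then P₂; paths through both = C(2, 1)·C(6, 2)·C(6, 4) = 450. Avoid both = 3432 − 1848 − 840 + 450 = 1194.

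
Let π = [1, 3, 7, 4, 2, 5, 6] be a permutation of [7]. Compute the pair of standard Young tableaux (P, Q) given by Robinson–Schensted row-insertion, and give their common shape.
P = [1, 2, 4, 5, 6] / [3] / [7];  Q = [1, 2, 3, 6, 7] / [4] / [5];  common shape = (5, 1, 1)

Row-insert the values π_1, π_2, … into P one at a time, bumping the leftmost entry strictly greater than the inserted value down to the next row. The recording tableau Q records, in position (i, j), the step at which that cell was added to P.
  Insert 1 (step 1): P = [1];  Q = [1]
  Insert 3 (step 2): P = [1, 3];  Q = [1, 2]
  Insert 7 (step 3): P = [1, 3, 7];  Q = [1, 2, 3]
  Insert 4 (step 4): P = [1, 3, 4] / [7];  Q = [1, 2, 3] / [4]
  Insert 2 (step 5): P = [1, 2, 4] / [3] / [7];  Q = [1, 2, 3] / [4] / [5]
  Insert 5 (step 6): P = [1, 2, 4, 5] / [3] / [7];  Q = [1, 2, 3, 6] / [4] / [5]
  Insert 6 (step 7): P = [1, 2, 4, 5, 6] / [3] / [7];  Q = [1, 2, 3, 6, 7] / [4] / [5]
Final shape: (5, 1, 1).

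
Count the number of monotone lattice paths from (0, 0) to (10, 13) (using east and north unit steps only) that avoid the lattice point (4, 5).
Number of paths = 765688

Total paths from (0, 0) to (10, 13): C(23, 10) = 1144066. Paths through (4, 5): (paths (0, 0) → (4, 5)) × (paths (4, 5) → (10, 13)) = C(9, 4) · C(14, 6) = 126 · 3003 = 378378. Avoidance count = 1144066 − 378378 = 765688.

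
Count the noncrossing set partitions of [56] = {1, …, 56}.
C_56 = 6852456927844873497549658464312

These noncrossing partitions are counted by the Catalan number C_n = (1/(n + 1)) · C(2n, n). For n = 56: C_56 = (1/57) · C(112, 56) = 390590044887157789360330532465784/57 = 6852456927844873497549658464312.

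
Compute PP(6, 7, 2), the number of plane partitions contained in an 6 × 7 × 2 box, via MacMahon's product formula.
PP(6, 7, 2) = 736164

Evaluate the triple product over i = 1..6, j = 1..7, k = 1..2. The factors are (2/1) · (3/2) · (3/2) · (4/3) · (4/3) · (5/4) · (5/4) · (6/5) · … (84 factors total). The numerators and denominators telescope so the product is an integer; carrying out the multiplication exactly gives PP(6, 7, 2) = 736164.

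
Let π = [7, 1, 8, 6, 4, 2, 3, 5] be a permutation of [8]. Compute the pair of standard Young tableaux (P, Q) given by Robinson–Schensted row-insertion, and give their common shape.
P = [1, 2, 3, 5] / [4, 8] / [6] / [7];  Q = [1, 3, 7, 8] / [2, 4] / [5] / [6];  common shape = (4, 2, 1, 1)

Row-insert the values π_1, π_2, … into P one at a time, bumping the leftmost entry strictly greater than the inserted value down to the next row. The recording tableau Q records, in position (i, j), the step at which that cell was added to P.
  Insert 7 (step 1): P = [7];  Q = [1]
  Insert 1 (step 2): P = [1] / [7];  Q = [1] / [2]
  Insert 8 (step 3): P = [1, 8] / [7];  Q = [1, 3] / [2]
  Insert 6 (step 4): P = [1, 6] / [7, 8];  Q = [1, 3] / [2, 4]
  Insert 4 (step 5): P = [1, 4] / [6, 8] / [7];  Q = [1, 3] / [2, 4] / [5]
  Insert 2 (step 6): P = [1, 2] / [4, 8] / [6] / [7];  Q = [1, 3] / [2, 4] / [5] / [6]
  Insert 3 (step 7): P = [1, 2, 3] / [4, 8] / [6] / [7];  Q = [1, 3, 7] / [2, 4] / [5] / [6]
  Insert 5 (step 8): P = [1, 2, 3, 5] / [4, 8] / [6] / [7];  Q = [1, 3, 7, 8] / [2, 4] / [5] / [6]
Final shape: (4, 2, 1, 1).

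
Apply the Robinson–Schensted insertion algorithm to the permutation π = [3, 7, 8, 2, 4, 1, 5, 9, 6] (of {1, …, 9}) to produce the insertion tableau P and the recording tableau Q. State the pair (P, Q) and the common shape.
P = [1, 4, 5, 6] / [2, 7, 8, 9] / [3];  Q = [1, 2, 3, 8] / [4, 5, 7, 9] / [6];  common shape = (4, 4, 1)

Row-insert the values π_1, π_2, … into P one at a time, bumping the leftmost entry strictly greater than the inserted value down to the next row. The recording tableau Q records, in position (i, j), the step at which that cell was added to P.
  Insert 3 (step 1): P = [3];  Q = [1]
  Insert 7 (step 2): P = [3, 7];  Q = [1, 2]
  Insert 8 (step 3): P = [3, 7, 8];  Q = [1, 2, 3]
  Insert 2 (step 4): P = [2, 7, 8] / [3];  Q = [1, 2, 3] / [4]
  Insert 4 (step 5): P = [2, 4, 8] / [3, 7];  Q = [1, 2, 3] / [4, 5]
  Insert 1 (step 6): P = [1, 4, 8] / [2, 7] / [3];  Q = [1, 2, 3] / [4, 5] / [6]
  Insert 5 (step 7): P = [1, 4, 5] / [2, 7, 8] / [3];  Q = [1, 2, 3] / [4, 5, 7] / [6]
  Insert 9 (step 8): P = [1, 4, 5, 9] / [2, 7, 8] / [3];  Q = [1, 2, 3, 8] / [4, 5, 7] / [6]
  Insert 6 (step 9): P = [1, 4, 5, 6] / [2, 7, 8, 9] / [3];  Q = [1, 2, 3, 8] / [4, 5, 7, 9] / [6]
Final shape: (4, 4, 1).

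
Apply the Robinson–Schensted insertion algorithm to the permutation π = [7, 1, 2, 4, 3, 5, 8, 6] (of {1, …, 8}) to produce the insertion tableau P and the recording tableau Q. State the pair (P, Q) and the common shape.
P = [1, 2, 3, 5, 6] / [4, 8] / [7];  Q = [1, 3, 4, 6, 7] / [2, 8] / [5];  common shape = (5, 2, 1)

Row-insert the values π_1, π_2, … into P one at a time, bumping the leftmost entry strictly greater than the inserted value down to the next row. The recording tableau Q records, in position (i, j), the step at which that cell was added to P.
  Insert 7 (step 1): P = [7];  Q = [1]
  Insert 1 (step 2): P = [1] / [7];  Q = [1] / [2]
  Insert 2 (step 3): P = [1, 2] / [7];  Q = [1, 3] / [2]
  Insert 4 (step 4): P = [1, 2, 4] / [7];  Q = [1, 3, 4] / [2]
  Insert 3 (step 5): P = [1, 2, 3] / [4] / [7];  Q = [1, 3, 4] / [2] / [5]
  Insert 5 (step 6): P = [1, 2, 3, 5] / [4] / [7];  Q = [1, 3, 4, 6] / [2] / [5]
  Insert 8 (step 7): P = [1, 2, 3, 5, 8] / [4] / [7];  Q = [1, 3, 4, 6, 7] / [2] / [5]
  Insert 6 (step 8): P = [1, 2, 3, 5, 6] / [4, 8] / [7];  Q = [1, 3, 4, 6, 7] / [2, 8] / [5]
Final shape: (5, 2, 1).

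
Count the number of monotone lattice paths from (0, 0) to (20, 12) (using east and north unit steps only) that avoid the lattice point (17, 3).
Number of paths = 225542040

Total paths from (0, 0) to (20, 12): C(32, 20) = 225792840. Paths through (17, 3): (paths (0, 0) → (17, 3)) × (paths (17, 3) → (20, 12)) = C(20, 17) · C(12, 3) = 1140 · 220 = 250800. Avoidance count = 225792840 − 250800 = 225542040.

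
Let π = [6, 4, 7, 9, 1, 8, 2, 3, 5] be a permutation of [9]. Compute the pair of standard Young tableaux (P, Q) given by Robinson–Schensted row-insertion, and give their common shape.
P = [1, 2, 3, 5] / [4, 7, 8] / [6, 9];  Q = [1, 3, 4, 9] / [2, 6, 8] / [5, 7];  common shape = (4, 3, 2)

Row-insert the values π_1, π_2, … into P one at a time, bumping the leftmost entry strictly greater than the inserted value down to the next row. The recording tableau Q records, in position (i, j), the step at which that cell was added to P.
  Insert 6 (step 1): P = [6];  Q = [1]
  Insert 4 (step 2): P = [4] / [6];  Q = [1] / [2]
  Insert 7 (step 3): P = [4, 7] / [6];  Q = [1, 3] / [2]
  Insert 9 (step 4): P = [4, 7, 9] / [6];  Q = [1, 3, 4] / [2]
  Insert 1 (step 5): P = [1, 7, 9] / [4] / [6];  Q = [1, 3, 4] / [2] / [5]
  Insert 8 (step 6): P = [1, 7, 8] / [4, 9] / [6];  Q = [1, 3, 4] / [2, 6] / [5]
  Insert 2 (step 7): P = [1, 2, 8] / [4, 7] / [6, 9];  Q = [1, 3, 4] / [2, 6] / [5, 7]
  Insert 3 (step 8): P = [1, 2, 3] / [4, 7, 8] / [6, 9];  Q = [1, 3, 4] / [2, 6, 8] / [5, 7]
  Insert 5 (step 9): P = [1, 2, 3, 5] / [4, 7, 8] / [6, 9];  Q = [1, 3, 4, 9] / [2, 6, 8] / [5, 7]
Final shape: (4, 3, 2).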